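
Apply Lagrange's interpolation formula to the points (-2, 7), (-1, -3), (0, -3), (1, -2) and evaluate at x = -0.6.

Lagrange interpolation formula:
P(x) = Σ yᵢ × Lᵢ(x)
where Lᵢ(x) = Π_{j≠i} (x - xⱼ)/(xᵢ - xⱼ)

L_0(-0.6) = (-0.6 - (-1))/(-2 - (-1)) × (-0.6 - 0)/(-2 - 0) × (-0.6 - 1)/(-2 - 1) = -0.064000
L_1(-0.6) = (-0.6 - (-2))/(-1 - (-2)) × (-0.6 - 0)/(-1 - 0) × (-0.6 - 1)/(-1 - 1) = 0.672000
L_2(-0.6) = (-0.6 - (-2))/(0 - (-2)) × (-0.6 - (-1))/(0 - (-1)) × (-0.6 - 1)/(0 - 1) = 0.448000
L_3(-0.6) = (-0.6 - (-2))/(1 - (-2)) × (-0.6 - (-1))/(1 - (-1)) × (-0.6 - 0)/(1 - 0) = -0.056000

P(-0.6) = 7×L_0(-0.6) + (-3)×L_1(-0.6) + (-3)×L_2(-0.6) + (-2)×L_3(-0.6)
P(-0.6) = -3.696000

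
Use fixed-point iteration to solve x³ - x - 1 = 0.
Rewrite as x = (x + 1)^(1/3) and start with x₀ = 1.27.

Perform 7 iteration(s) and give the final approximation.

Equation: x³ - x - 1 = 0
Fixed-point form: x = (x + 1)^(1/3)
x₀ = 1.27

x_1 = g(1.270000) = 1.314242
x_2 = g(1.314242) = 1.322725
x_3 = g(1.322725) = 1.324339
x_4 = g(1.324339) = 1.324646
x_5 = g(1.324646) = 1.324704
x_6 = g(1.324704) = 1.324715
x_7 = g(1.324715) = 1.324717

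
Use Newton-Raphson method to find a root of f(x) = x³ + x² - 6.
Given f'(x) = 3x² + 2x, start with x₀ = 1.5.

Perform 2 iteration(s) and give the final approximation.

f(x) = x³ + x² - 6
f'(x) = 3x² + 2x
x₀ = 1.5

Newton-Raphson formula: x_{n+1} = x_n - f(x_n)/f'(x_n)

Iteration 1:
  f(1.500000) = -0.375000
  f'(1.500000) = 9.750000
  x_1 = 1.500000 - (-0.375000)/9.750000 = 1.538462
Iteration 2:
  f(1.538462) = 0.008193
  f'(1.538462) = 10.177515
  x_2 = 1.538462 - 0.008193/10.177515 = 1.537657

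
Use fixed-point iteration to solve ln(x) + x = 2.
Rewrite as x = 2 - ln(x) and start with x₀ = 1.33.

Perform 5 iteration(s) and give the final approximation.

Equation: ln(x) + x = 2
Fixed-point form: x = 2 - ln(x)
x₀ = 1.33

x_1 = g(1.330000) = 1.714821
x_2 = g(1.714821) = 1.460691
x_3 = g(1.460691) = 1.621090
x_4 = g(1.621090) = 1.516901
x_5 = g(1.516901) = 1.583330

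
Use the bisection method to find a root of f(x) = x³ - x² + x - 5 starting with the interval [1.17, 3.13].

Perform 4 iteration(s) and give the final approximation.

f(x) = x³ - x² + x - 5
Initial interval: [1.17, 3.13]

Iteration 1:
  c_1 = (1.170000 + 3.130000)/2 = 2.150000
  f(c_1) = f(2.150000) = 2.465875
  f(a) × f(c) < 0, new interval: [1.170000, 2.150000]
Iteration 2:
  c_2 = (1.170000 + 2.150000)/2 = 1.660000
  f(c_2) = f(1.660000) = -1.521304
  f(a) × f(c) ≥ 0, new interval: [1.660000, 2.150000]
Iteration 3:
  c_3 = (1.660000 + 2.150000)/2 = 1.905000
  f(c_3) = f(1.905000) = 0.189268
  f(a) × f(c) < 0, new interval: [1.660000, 1.905000]
Iteration 4:
  c_4 = (1.660000 + 1.905000)/2 = 1.782500
  f(c_4) = f(1.782500) = -0.731258
  f(a) × f(c) ≥ 0, new interval: [1.782500, 1.905000]

After 4 iteration(s), the approximation is c_4 = 1.782500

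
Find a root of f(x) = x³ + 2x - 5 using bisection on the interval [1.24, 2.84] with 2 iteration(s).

f(x) = x³ + 2x - 5
Initial interval: [1.24, 2.84]

Iteration 1:
  c_1 = (1.240000 + 2.840000)/2 = 2.040000
  f(c_1) = f(2.040000) = 7.569664
  f(a) × f(c) < 0, new interval: [1.240000, 2.040000]
Iteration 2:
  c_2 = (1.240000 + 2.040000)/2 = 1.640000
  f(c_2) = f(1.640000) = 2.690944
  f(a) × f(c) < 0, new interval: [1.240000, 1.640000]

After 2 iteration(s), the approximation is c_2 = 1.640000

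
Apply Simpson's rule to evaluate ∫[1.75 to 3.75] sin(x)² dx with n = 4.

f(x) = sin(x)²
a = 1.75, b = 3.75, n = 4
h = (b - a)/n = 0.500000

Simpson's rule: (h/3)[f(x₀) + 4f(x₁) + 2f(x₂) + ... + f(xₙ)]

x_0 = 1.7500, f(x_0) = 0.968228, coefficient = 1
x_1 = 2.2500, f(x_1) = 0.605398, coefficient = 4
x_2 = 2.7500, f(x_2) = 0.145665, coefficient = 2
x_3 = 3.2500, f(x_3) = 0.011706, coefficient = 4
x_4 = 3.7500, f(x_4) = 0.326682, coefficient = 1

I ≈ (0.500000/3) × 4.054657 = 0.675776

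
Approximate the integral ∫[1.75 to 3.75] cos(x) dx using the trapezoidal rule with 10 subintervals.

f(x) = cos(x)
a = 1.75, b = 3.75, n = 10
h = (b - a)/n = 0.200000

Trapezoidal rule: (h/2)[f(x₀) + 2f(x₁) + 2f(x₂) + ... + f(xₙ)]

x_0 = 1.7500, f(x_0) = -0.178246, coefficient = 1
x_1 = 1.9500, f(x_1) = -0.370181, coefficient = 2
x_2 = 2.1500, f(x_2) = -0.547358, coefficient = 2
x_3 = 2.3500, f(x_3) = -0.702713, coefficient = 2
x_4 = 2.5500, f(x_4) = -0.830054, coefficient = 2
x_5 = 2.7500, f(x_5) = -0.924302, coefficient = 2
x_6 = 2.9500, f(x_6) = -0.981702, coefficient = 2
x_7 = 3.1500, f(x_7) = -0.999965, coefficient = 2
x_8 = 3.3500, f(x_8) = -0.978362, coefficient = 2
x_9 = 3.5500, f(x_9) = -0.917755, coefficient = 2
x_10 = 3.7500, f(x_10) = -0.820559, coefficient = 1

I ≈ (0.200000/2) × -15.503586 = -1.550359
Exact value: -1.555547
Error: 0.005189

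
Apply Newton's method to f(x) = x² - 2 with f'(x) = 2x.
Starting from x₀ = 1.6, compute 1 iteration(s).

f(x) = x² - 2
f'(x) = 2x
x₀ = 1.6

Newton-Raphson formula: x_{n+1} = x_n - f(x_n)/f'(x_n)

Iteration 1:
  f(1.600000) = 0.560000
  f'(1.600000) = 3.200000
  x_1 = 1.600000 - 0.560000/3.200000 = 1.425000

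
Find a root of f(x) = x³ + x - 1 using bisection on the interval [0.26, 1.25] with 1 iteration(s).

f(x) = x³ + x - 1
Initial interval: [0.26, 1.25]

Iteration 1:
  c_1 = (0.260000 + 1.250000)/2 = 0.755000
  f(c_1) = f(0.755000) = 0.185369
  f(a) × f(c) < 0, new interval: [0.260000, 0.755000]

After 1 iteration(s), the approximation is c_1 = 0.755000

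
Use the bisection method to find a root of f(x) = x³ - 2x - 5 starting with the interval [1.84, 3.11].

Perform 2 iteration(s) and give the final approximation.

f(x) = x³ - 2x - 5
Initial interval: [1.84, 3.11]

Iteration 1:
  c_1 = (1.840000 + 3.110000)/2 = 2.475000
  f(c_1) = f(2.475000) = 5.210922
  f(a) × f(c) < 0, new interval: [1.840000, 2.475000]
Iteration 2:
  c_2 = (1.840000 + 2.475000)/2 = 2.157500
  f(c_2) = f(2.157500) = 0.727744
  f(a) × f(c) < 0, new interval: [1.840000, 2.157500]

After 2 iteration(s), the approximation is c_2 = 2.157500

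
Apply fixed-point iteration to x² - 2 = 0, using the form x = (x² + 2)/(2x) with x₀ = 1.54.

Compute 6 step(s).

Equation: x² - 2 = 0
Fixed-point form: x = (x² + 2)/(2x)
x₀ = 1.54

x_1 = g(1.540000) = 1.419351
x_2 = g(1.419351) = 1.414223
x_3 = g(1.414223) = 1.414214
x_4 = g(1.414214) = 1.414214
x_5 = g(1.414214) = 1.414214
x_6 = g(1.414214) = 1.414214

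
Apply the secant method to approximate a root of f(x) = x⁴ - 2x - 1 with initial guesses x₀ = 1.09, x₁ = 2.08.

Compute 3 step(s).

f(x) = x⁴ - 2x - 1
x₀ = 1.09, x₁ = 2.08

Secant formula: x_{n+1} = x_n - f(x_n)(x_n - x_{n-1})/(f(x_n) - f(x_{n-1}))

Iteration 1:
  f(1.090000) = -1.768418
  f(2.080000) = 13.557737
  x_2 = 2.080000 - 13.557737×(2.080000 - 1.090000)/(13.557737 - (-1.768418))
       = 1.204232
Iteration 2:
  f(2.080000) = 13.557737
  f(1.204232) = -1.305458
  x_3 = 1.204232 - (-1.305458)×(1.204232 - 2.080000)/(-1.305458 - 13.557737)
       = 1.281152
Iteration 3:
  f(1.204232) = -1.305458
  f(1.281152) = -0.868273
  x_4 = 1.281152 - (-0.868273)×(1.281152 - 1.204232)/(-0.868273 - (-1.305458))
       = 1.433919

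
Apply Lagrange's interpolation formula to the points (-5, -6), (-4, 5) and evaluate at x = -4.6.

Lagrange interpolation formula:
P(x) = Σ yᵢ × Lᵢ(x)
where Lᵢ(x) = Π_{j≠i} (x - xⱼ)/(xᵢ - xⱼ)

L_0(-4.6) = (-4.6 - (-4))/(-5 - (-4)) = 0.600000
L_1(-4.6) = (-4.6 - (-5))/(-4 - (-5)) = 0.400000

P(-4.6) = (-6)×L_0(-4.6) + 5×L_1(-4.6)
P(-4.6) = -1.600000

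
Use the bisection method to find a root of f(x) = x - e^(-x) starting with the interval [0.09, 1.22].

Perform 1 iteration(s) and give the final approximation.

f(x) = x - e^(-x)
Initial interval: [0.09, 1.22]

Iteration 1:
  c_1 = (0.090000 + 1.220000)/2 = 0.655000
  f(c_1) = f(0.655000) = 0.135558
  f(a) × f(c) < 0, new interval: [0.090000, 0.655000]

After 1 iteration(s), the approximation is c_1 = 0.655000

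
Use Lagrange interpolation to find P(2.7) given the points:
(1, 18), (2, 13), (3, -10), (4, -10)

Lagrange interpolation formula:
P(x) = Σ yᵢ × Lᵢ(x)
where Lᵢ(x) = Π_{j≠i} (x - xⱼ)/(xᵢ - xⱼ)

L_0(2.7) = (2.7 - 2)/(1 - 2) × (2.7 - 3)/(1 - 3) × (2.7 - 4)/(1 - 4) = -0.045500
L_1(2.7) = (2.7 - 1)/(2 - 1) × (2.7 - 3)/(2 - 3) × (2.7 - 4)/(2 - 4) = 0.331500
L_2(2.7) = (2.7 - 1)/(3 - 1) × (2.7 - 2)/(3 - 2) × (2.7 - 4)/(3 - 4) = 0.773500
L_3(2.7) = (2.7 - 1)/(4 - 1) × (2.7 - 2)/(4 - 2) × (2.7 - 3)/(4 - 3) = -0.059500

P(2.7) = 18×L_0(2.7) + 13×L_1(2.7) + (-10)×L_2(2.7) + (-10)×L_3(2.7)
P(2.7) = -3.649500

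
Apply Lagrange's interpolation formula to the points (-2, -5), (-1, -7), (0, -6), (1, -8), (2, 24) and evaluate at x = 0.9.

Lagrange interpolation formula:
P(x) = Σ yᵢ × Lᵢ(x)
where Lᵢ(x) = Π_{j≠i} (x - xⱼ)/(xᵢ - xⱼ)

L_0(0.9) = (0.9 - (-1))/(-2 - (-1)) × (0.9 - 0)/(-2 - 0) × (0.9 - 1)/(-2 - 1) × (0.9 - 2)/(-2 - 2) = 0.007837
L_1(0.9) = (0.9 - (-2))/(-1 - (-2)) × (0.9 - 0)/(-1 - 0) × (0.9 - 1)/(-1 - 1) × (0.9 - 2)/(-1 - 2) = -0.047850
L_2(0.9) = (0.9 - (-2))/(0 - (-2)) × (0.9 - (-1))/(0 - (-1)) × (0.9 - 1)/(0 - 1) × (0.9 - 2)/(0 - 2) = 0.151525
L_3(0.9) = (0.9 - (-2))/(1 - (-2)) × (0.9 - (-1))/(1 - (-1)) × (0.9 - 0)/(1 - 0) × (0.9 - 2)/(1 - 2) = 0.909150
L_4(0.9) = (0.9 - (-2))/(2 - (-2)) × (0.9 - (-1))/(2 - (-1)) × (0.9 - 0)/(2 - 0) × (0.9 - 1)/(2 - 1) = -0.020662

P(0.9) = (-5)×L_0(0.9) + (-7)×L_1(0.9) + (-6)×L_2(0.9) + (-8)×L_3(0.9) + 24×L_4(0.9)
P(0.9) = -8.382488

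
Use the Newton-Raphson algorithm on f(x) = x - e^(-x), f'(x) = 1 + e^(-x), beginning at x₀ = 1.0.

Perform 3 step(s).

f(x) = x - e^(-x)
f'(x) = 1 + e^(-x)
x₀ = 1.0

Newton-Raphson formula: x_{n+1} = x_n - f(x_n)/f'(x_n)

Iteration 1:
  f(1.000000) = 0.632121
  f'(1.000000) = 1.367879
  x_1 = 1.000000 - 0.632121/1.367879 = 0.537883
Iteration 2:
  f(0.537883) = -0.046100
  f'(0.537883) = 1.583983
  x_2 = 0.537883 - (-0.046100)/1.583983 = 0.566987
Iteration 3:
  f(0.566987) = -0.000245
  f'(0.566987) = 1.567232
  x_3 = 0.566987 - (-0.000245)/1.567232 = 0.567143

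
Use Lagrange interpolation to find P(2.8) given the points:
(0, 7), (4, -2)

Lagrange interpolation formula:
P(x) = Σ yᵢ × Lᵢ(x)
where Lᵢ(x) = Π_{j≠i} (x - xⱼ)/(xᵢ - xⱼ)

L_0(2.8) = (2.8 - 4)/(0 - 4) = 0.300000
L_1(2.8) = (2.8 - 0)/(4 - 0) = 0.700000

P(2.8) = 7×L_0(2.8) + (-2)×L_1(2.8)
P(2.8) = 0.700000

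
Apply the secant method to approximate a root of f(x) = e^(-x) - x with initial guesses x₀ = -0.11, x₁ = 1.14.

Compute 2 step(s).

f(x) = e^(-x) - x
x₀ = -0.11, x₁ = 1.14

Secant formula: x_{n+1} = x_n - f(x_n)(x_n - x_{n-1})/(f(x_n) - f(x_{n-1}))

Iteration 1:
  f(-0.110000) = 1.226278
  f(1.140000) = -0.820181
  x_2 = 1.140000 - (-0.820181)×(1.140000 - (-0.110000))/(-0.820181 - 1.226278)
       = 0.639024
Iteration 2:
  f(1.140000) = -0.820181
  f(0.639024) = -0.111217
  x_3 = 0.639024 - (-0.111217)×(0.639024 - 1.140000)/(-0.111217 - (-0.820181))
       = 0.560435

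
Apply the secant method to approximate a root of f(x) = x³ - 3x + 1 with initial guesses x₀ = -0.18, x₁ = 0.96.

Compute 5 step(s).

f(x) = x³ - 3x + 1
x₀ = -0.18, x₁ = 0.96

Secant formula: x_{n+1} = x_n - f(x_n)(x_n - x_{n-1})/(f(x_n) - f(x_{n-1}))

Iteration 1:
  f(-0.180000) = 1.534168
  f(0.960000) = -0.995264
  x_2 = 0.960000 - (-0.995264)×(0.960000 - (-0.180000))/(-0.995264 - 1.534168)
       = 0.511440
Iteration 2:
  f(0.960000) = -0.995264
  f(0.511440) = -0.400543
  x_3 = 0.511440 - (-0.400543)×(0.511440 - 0.960000)/(-0.400543 - (-0.995264))
       = 0.209337
Iteration 3:
  f(0.511440) = -0.400543
  f(0.209337) = 0.381164
  x_4 = 0.209337 - 0.381164×(0.209337 - 0.511440)/(0.381164 - (-0.400543))
       = 0.356644
Iteration 4:
  f(0.209337) = 0.381164
  f(0.356644) = -0.024568
  x_5 = 0.356644 - (-0.024568)×(0.356644 - 0.209337)/(-0.024568 - 0.381164)
       = 0.347724
Iteration 5:
  f(0.356644) = -0.024568
  f(0.347724) = -0.001128
  x_6 = 0.347724 - (-0.001128)×(0.347724 - 0.356644)/(-0.001128 - (-0.024568))
       = 0.347295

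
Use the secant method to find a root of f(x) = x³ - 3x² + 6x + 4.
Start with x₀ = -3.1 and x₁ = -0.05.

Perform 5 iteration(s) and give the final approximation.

f(x) = x³ - 3x² + 6x + 4
x₀ = -3.1, x₁ = -0.05

Secant formula: x_{n+1} = x_n - f(x_n)(x_n - x_{n-1})/(f(x_n) - f(x_{n-1}))

Iteration 1:
  f(-3.100000) = -73.221000
  f(-0.050000) = 3.692375
  x_2 = -0.050000 - 3.692375×(-0.050000 - (-3.100000))/(3.692375 - (-73.221000))
       = -0.196421
Iteration 2:
  f(-0.050000) = 3.692375
  f(-0.196421) = 2.698151
  x_3 = -0.196421 - 2.698151×(-0.196421 - (-0.050000))/(2.698151 - 3.692375)
       = -0.593783
Iteration 3:
  f(-0.196421) = 2.698151
  f(-0.593783) = -0.829785
  x_4 = -0.593783 - (-0.829785)×(-0.593783 - (-0.196421))/(-0.829785 - 2.698151)
       = -0.500322
Iteration 4:
  f(-0.593783) = -0.829785
  f(-0.500322) = 0.121863
  x_5 = -0.500322 - 0.121863×(-0.500322 - (-0.593783))/(0.121863 - (-0.829785))
       = -0.512290
Iteration 5:
  f(-0.500322) = 0.121863
  f(-0.512290) = 0.004493
  x_6 = -0.512290 - 0.004493×(-0.512290 - (-0.500322))/(0.004493 - 0.121863)
       = -0.512748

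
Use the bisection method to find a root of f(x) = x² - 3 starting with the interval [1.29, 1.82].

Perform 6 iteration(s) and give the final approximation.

f(x) = x² - 3
Initial interval: [1.29, 1.82]

Iteration 1:
  c_1 = (1.290000 + 1.820000)/2 = 1.555000
  f(c_1) = f(1.555000) = -0.581975
  f(a) × f(c) ≥ 0, new interval: [1.555000, 1.820000]
Iteration 2:
  c_2 = (1.555000 + 1.820000)/2 = 1.687500
  f(c_2) = f(1.687500) = -0.152344
  f(a) × f(c) ≥ 0, new interval: [1.687500, 1.820000]
Iteration 3:
  c_3 = (1.687500 + 1.820000)/2 = 1.753750
  f(c_3) = f(1.753750) = 0.075639
  f(a) × f(c) < 0, new interval: [1.687500, 1.753750]
Iteration 4:
  c_4 = (1.687500 + 1.753750)/2 = 1.720625
  f(c_4) = f(1.720625) = -0.039450
  f(a) × f(c) ≥ 0, new interval: [1.720625, 1.753750]
Iteration 5:
  c_5 = (1.720625 + 1.753750)/2 = 1.737188
  f(c_5) = f(1.737188) = 0.017820
  f(a) × f(c) < 0, new interval: [1.720625, 1.737188]
Iteration 6:
  c_6 = (1.720625 + 1.737188)/2 = 1.728906
  f(c_6) = f(1.728906) = -0.010883
  f(a) × f(c) ≥ 0, new interval: [1.728906, 1.737188]

After 6 iteration(s), the approximation is c_6 = 1.728906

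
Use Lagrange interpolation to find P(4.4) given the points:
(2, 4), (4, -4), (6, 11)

Lagrange interpolation formula:
P(x) = Σ yᵢ × Lᵢ(x)
where Lᵢ(x) = Π_{j≠i} (x - xⱼ)/(xᵢ - xⱼ)

L_0(4.4) = (4.4 - 4)/(2 - 4) × (4.4 - 6)/(2 - 6) = -0.080000
L_1(4.4) = (4.4 - 2)/(4 - 2) × (4.4 - 6)/(4 - 6) = 0.960000
L_2(4.4) = (4.4 - 2)/(6 - 2) × (4.4 - 4)/(6 - 4) = 0.120000

P(4.4) = 4×L_0(4.4) + (-4)×L_1(4.4) + 11×L_2(4.4)
P(4.4) = -2.840000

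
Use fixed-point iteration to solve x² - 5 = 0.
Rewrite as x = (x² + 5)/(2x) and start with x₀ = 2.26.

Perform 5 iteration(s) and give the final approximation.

Equation: x² - 5 = 0
Fixed-point form: x = (x² + 5)/(2x)
x₀ = 2.26

x_1 = g(2.260000) = 2.236195
x_2 = g(2.236195) = 2.236068
x_3 = g(2.236068) = 2.236068
x_4 = g(2.236068) = 2.236068
x_5 = g(2.236068) = 2.236068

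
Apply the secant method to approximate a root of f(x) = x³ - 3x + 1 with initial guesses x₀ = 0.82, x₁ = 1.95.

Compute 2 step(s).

f(x) = x³ - 3x + 1
x₀ = 0.82, x₁ = 1.95

Secant formula: x_{n+1} = x_n - f(x_n)(x_n - x_{n-1})/(f(x_n) - f(x_{n-1}))

Iteration 1:
  f(0.820000) = -0.908632
  f(1.950000) = 2.564875
  x_2 = 1.950000 - 2.564875×(1.950000 - 0.820000)/(2.564875 - (-0.908632))
       = 1.115596
Iteration 2:
  f(1.950000) = 2.564875
  f(1.115596) = -0.958368
  x_3 = 1.115596 - (-0.958368)×(1.115596 - 1.950000)/(-0.958368 - 2.564875)
       = 1.342565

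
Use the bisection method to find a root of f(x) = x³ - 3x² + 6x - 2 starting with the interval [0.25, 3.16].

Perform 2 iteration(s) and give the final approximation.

f(x) = x³ - 3x² + 6x - 2
Initial interval: [0.25, 3.16]

Iteration 1:
  c_1 = (0.250000 + 3.160000)/2 = 1.705000
  f(c_1) = f(1.705000) = 4.465403
  f(a) × f(c) < 0, new interval: [0.250000, 1.705000]
Iteration 2:
  c_2 = (0.250000 + 1.705000)/2 = 0.977500
  f(c_2) = f(0.977500) = 1.932489
  f(a) × f(c) < 0, new interval: [0.250000, 0.977500]

After 2 iteration(s), the approximation is c_2 = 0.977500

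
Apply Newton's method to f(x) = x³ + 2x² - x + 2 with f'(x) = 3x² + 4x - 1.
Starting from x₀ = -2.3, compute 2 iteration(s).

f(x) = x³ + 2x² - x + 2
f'(x) = 3x² + 4x - 1
x₀ = -2.3

Newton-Raphson formula: x_{n+1} = x_n - f(x_n)/f'(x_n)

Iteration 1:
  f(-2.300000) = 2.713000
  f'(-2.300000) = 5.670000
  x_1 = -2.300000 - 2.713000/5.670000 = -2.778483
Iteration 2:
  f(-2.778483) = -1.231383
  f'(-2.778483) = 11.045974
  x_2 = -2.778483 - (-1.231383)/11.045974 = -2.667005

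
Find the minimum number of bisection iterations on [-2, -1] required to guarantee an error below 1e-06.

We need (b-a)/2^n ≤ 1e-06
(-1 - (-2))/2^n ≤ 1e-06
1/2^n ≤ 1e-06
2^n ≥ 1000000
n ≥ log₂(1000000) = 19.93
n ≥ 20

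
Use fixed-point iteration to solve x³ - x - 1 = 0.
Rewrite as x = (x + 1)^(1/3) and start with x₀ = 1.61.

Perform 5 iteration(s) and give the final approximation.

Equation: x³ - x - 1 = 0
Fixed-point form: x = (x + 1)^(1/3)
x₀ = 1.61

x_1 = g(1.610000) = 1.376830
x_2 = g(1.376830) = 1.334543
x_3 = g(1.334543) = 1.326582
x_4 = g(1.326582) = 1.325072
x_5 = g(1.325072) = 1.324785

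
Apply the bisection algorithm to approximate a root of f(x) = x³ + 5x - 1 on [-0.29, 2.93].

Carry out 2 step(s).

f(x) = x³ + 5x - 1
Initial interval: [-0.29, 2.93]

Iteration 1:
  c_1 = (-0.290000 + 2.930000)/2 = 1.320000
  f(c_1) = f(1.320000) = 7.899968
  f(a) × f(c) < 0, new interval: [-0.290000, 1.320000]
Iteration 2:
  c_2 = (-0.290000 + 1.320000)/2 = 0.515000
  f(c_2) = f(0.515000) = 1.711591
  f(a) × f(c) < 0, new interval: [-0.290000, 0.515000]

After 2 iteration(s), the approximation is c_2 = 0.515000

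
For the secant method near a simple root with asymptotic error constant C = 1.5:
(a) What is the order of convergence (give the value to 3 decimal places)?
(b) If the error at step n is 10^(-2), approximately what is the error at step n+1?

(a) Secant method has superlinear convergence with order φ = (1+√5)/2 ≈ 1.618.
    This means |e_{n+1}| ≈ C|e_n|^1.618.

(b) With |e_n| = 10^(-2) and C = 1.5:
    |e_{n+1}| ≈ 1.5 × (10^(-2))^1.618 = 1.5 × 10^(-3.24)

(a) ≈ 1.618 (golden ratio); (b) |e_{n+1}| ≈ 8.710e-04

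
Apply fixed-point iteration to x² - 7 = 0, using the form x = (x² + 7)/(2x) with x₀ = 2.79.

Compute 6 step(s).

Equation: x² - 7 = 0
Fixed-point form: x = (x² + 7)/(2x)
x₀ = 2.79

x_1 = g(2.790000) = 2.649480
x_2 = g(2.649480) = 2.645754
x_3 = g(2.645754) = 2.645751
x_4 = g(2.645751) = 2.645751
x_5 = g(2.645751) = 2.645751
x_6 = g(2.645751) = 2.645751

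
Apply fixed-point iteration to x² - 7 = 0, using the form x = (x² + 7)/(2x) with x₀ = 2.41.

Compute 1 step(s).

Equation: x² - 7 = 0
Fixed-point form: x = (x² + 7)/(2x)
x₀ = 2.41

x_1 = g(2.410000) = 2.657282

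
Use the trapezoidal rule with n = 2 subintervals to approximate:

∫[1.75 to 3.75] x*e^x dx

f(x) = x*e^x
a = 1.75, b = 3.75, n = 2
h = (b - a)/n = 1.000000

Trapezoidal rule: (h/2)[f(x₀) + 2f(x₁) + 2f(x₂) + ... + f(xₙ)]

x_0 = 1.7500, f(x_0) = 10.070555, coefficient = 1
x_1 = 2.7500, f(x_1) = 43.017238, coefficient = 2
x_2 = 3.7500, f(x_2) = 159.454058, coefficient = 1

I ≈ (1.000000/2) × 255.559088 = 127.779544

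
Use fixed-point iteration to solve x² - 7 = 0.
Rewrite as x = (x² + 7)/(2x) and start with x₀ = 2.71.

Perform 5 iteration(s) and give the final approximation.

Equation: x² - 7 = 0
Fixed-point form: x = (x² + 7)/(2x)
x₀ = 2.71

x_1 = g(2.710000) = 2.646513
x_2 = g(2.646513) = 2.645751
x_3 = g(2.645751) = 2.645751
x_4 = g(2.645751) = 2.645751
x_5 = g(2.645751) = 2.645751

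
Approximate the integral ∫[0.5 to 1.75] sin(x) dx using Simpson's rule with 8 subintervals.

f(x) = sin(x)
a = 0.5, b = 1.75, n = 8
h = (b - a)/n = 0.156250

Simpson's rule: (h/3)[f(x₀) + 4f(x₁) + 2f(x₂) + ... + f(xₙ)]

x_0 = 0.5000, f(x_0) = 0.479426, coefficient = 1
x_1 = 0.6562, f(x_1) = 0.610150, coefficient = 4
x_2 = 0.8125, f(x_2) = 0.726009, coefficient = 2
x_3 = 0.9688, f(x_3) = 0.824178, coefficient = 4
x_4 = 1.1250, f(x_4) = 0.902268, coefficient = 2
x_5 = 1.2812, f(x_5) = 0.958374, coefficient = 4
x_6 = 1.4375, f(x_6) = 0.991129, coefficient = 2
x_7 = 1.5938, f(x_7) = 0.999737, coefficient = 4
x_8 = 1.7500, f(x_8) = 0.983986, coefficient = 1

I ≈ (0.156250/3) × 20.271977 = 1.055832
Exact value: 1.055829
Error: 0.000004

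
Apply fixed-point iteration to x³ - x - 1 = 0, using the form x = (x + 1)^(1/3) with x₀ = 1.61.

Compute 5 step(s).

Equation: x³ - x - 1 = 0
Fixed-point form: x = (x + 1)^(1/3)
x₀ = 1.61

x_1 = g(1.610000) = 1.376830
x_2 = g(1.376830) = 1.334543
x_3 = g(1.334543) = 1.326582
x_4 = g(1.326582) = 1.325072
x_5 = g(1.325072) = 1.324785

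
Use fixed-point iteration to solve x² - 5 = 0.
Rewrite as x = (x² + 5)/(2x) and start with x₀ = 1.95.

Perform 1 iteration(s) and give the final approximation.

Equation: x² - 5 = 0
Fixed-point form: x = (x² + 5)/(2x)
x₀ = 1.95

x_1 = g(1.950000) = 2.257051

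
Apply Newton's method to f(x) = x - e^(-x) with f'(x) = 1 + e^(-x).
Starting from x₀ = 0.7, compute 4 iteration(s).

f(x) = x - e^(-x)
f'(x) = 1 + e^(-x)
x₀ = 0.7

Newton-Raphson formula: x_{n+1} = x_n - f(x_n)/f'(x_n)

Iteration 1:
  f(0.700000) = 0.203415
  f'(0.700000) = 1.496585
  x_1 = 0.700000 - 0.203415/1.496585 = 0.564081
Iteration 2:
  f(0.564081) = -0.004802
  f'(0.564081) = 1.568883
  x_2 = 0.564081 - (-0.004802)/1.568883 = 0.567142
Iteration 3:
  f(0.567142) = -0.000003
  f'(0.567142) = 1.567144
  x_3 = 0.567142 - (-0.000003)/1.567144 = 0.567143
Iteration 4:
  f(0.567143) = 0.000000
  f'(0.567143) = 1.567143
  x_4 = 0.567143 - 0.000000/1.567143 = 0.567143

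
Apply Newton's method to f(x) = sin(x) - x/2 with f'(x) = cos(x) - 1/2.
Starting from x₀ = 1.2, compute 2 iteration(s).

f(x) = sin(x) - x/2
f'(x) = cos(x) - 1/2
x₀ = 1.2

Newton-Raphson formula: x_{n+1} = x_n - f(x_n)/f'(x_n)

Iteration 1:
  f(1.200000) = 0.332039
  f'(1.200000) = -0.137642
  x_1 = 1.200000 - 0.332039/(-0.137642) = 3.612334
Iteration 2:
  f(3.612334) = -2.259714
  f'(3.612334) = -1.391232
  x_2 = 3.612334 - (-2.259714)/(-1.391232) = 1.988080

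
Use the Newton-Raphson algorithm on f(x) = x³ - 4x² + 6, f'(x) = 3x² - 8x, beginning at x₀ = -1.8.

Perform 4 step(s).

f(x) = x³ - 4x² + 6
f'(x) = 3x² - 8x
x₀ = -1.8

Newton-Raphson formula: x_{n+1} = x_n - f(x_n)/f'(x_n)

Iteration 1:
  f(-1.800000) = -12.792000
  f'(-1.800000) = 24.120000
  x_1 = -1.800000 - (-12.792000)/24.120000 = -1.269652
Iteration 2:
  f(-1.269652) = -2.494761
  f'(-1.269652) = 14.993261
  x_2 = -1.269652 - (-2.494761)/14.993261 = -1.103260
Iteration 3:
  f(-1.103260) = -0.211595
  f'(-1.103260) = 12.477622
  x_3 = -1.103260 - (-0.211595)/12.477622 = -1.086302
Iteration 4:
  f(-1.086302) = -0.002097
  f'(-1.086302) = 12.230568
  x_4 = -1.086302 - (-0.002097)/12.230568 = -1.086130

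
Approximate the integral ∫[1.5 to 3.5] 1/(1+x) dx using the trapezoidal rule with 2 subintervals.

f(x) = 1/(1+x)
a = 1.5, b = 3.5, n = 2
h = (b - a)/n = 1.000000

Trapezoidal rule: (h/2)[f(x₀) + 2f(x₁) + 2f(x₂) + ... + f(xₙ)]

x_0 = 1.5000, f(x_0) = 0.400000, coefficient = 1
x_1 = 2.5000, f(x_1) = 0.285714, coefficient = 2
x_2 = 3.5000, f(x_2) = 0.222222, coefficient = 1

I ≈ (1.000000/2) × 1.193651 = 0.596825
Exact value: 0.587787
Error: 0.009039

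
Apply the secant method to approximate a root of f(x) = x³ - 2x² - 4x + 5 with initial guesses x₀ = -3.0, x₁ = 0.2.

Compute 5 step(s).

f(x) = x³ - 2x² - 4x + 5
x₀ = -3.0, x₁ = 0.2

Secant formula: x_{n+1} = x_n - f(x_n)(x_n - x_{n-1})/(f(x_n) - f(x_{n-1}))

Iteration 1:
  f(-3.000000) = -28.000000
  f(0.200000) = 4.128000
  x_2 = 0.200000 - 4.128000×(0.200000 - (-3.000000))/(4.128000 - (-28.000000))
       = -0.211155
Iteration 2:
  f(0.200000) = 4.128000
  f(-0.211155) = 5.746034
  x_3 = -0.211155 - 5.746034×(-0.211155 - 0.200000)/(5.746034 - 4.128000)
       = 1.248958
Iteration 3:
  f(-0.211155) = 5.746034
  f(1.248958) = -1.167380
  x_4 = 1.248958 - (-1.167380)×(1.248958 - (-0.211155))/(-1.167380 - 5.746034)
       = 1.002407
Iteration 4:
  f(1.248958) = -1.167380
  f(1.002407) = -0.012031
  x_5 = 1.002407 - (-0.012031)×(1.002407 - 1.248958)/(-0.012031 - (-1.167380))
       = 0.999840
Iteration 5:
  f(1.002407) = -0.012031
  f(0.999840) = 0.000800
  x_6 = 0.999840 - 0.000800×(0.999840 - 1.002407)/(0.000800 - (-0.012031))
       = 1.000000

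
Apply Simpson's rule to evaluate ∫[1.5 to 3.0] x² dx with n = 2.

f(x) = x²
a = 1.5, b = 3.0, n = 2
h = (b - a)/n = 0.750000

Simpson's rule: (h/3)[f(x₀) + 4f(x₁) + 2f(x₂) + ... + f(xₙ)]

x_0 = 1.5000, f(x_0) = 2.250000, coefficient = 1
x_1 = 2.2500, f(x_1) = 5.062500, coefficient = 4
x_2 = 3.0000, f(x_2) = 9.000000, coefficient = 1

I ≈ (0.750000/3) × 31.500000 = 7.875000
Exact value: 7.875000
Error: 0.000000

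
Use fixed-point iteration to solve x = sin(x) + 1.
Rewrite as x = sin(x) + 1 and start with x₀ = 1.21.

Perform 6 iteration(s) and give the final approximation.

Equation: x = sin(x) + 1
Fixed-point form: x = sin(x) + 1
x₀ = 1.21

x_1 = g(1.210000) = 1.935616
x_2 = g(1.935616) = 1.934188
x_3 = g(1.934188) = 1.934697
x_4 = g(1.934697) = 1.934516
x_5 = g(1.934516) = 1.934580
x_6 = g(1.934580) = 1.934557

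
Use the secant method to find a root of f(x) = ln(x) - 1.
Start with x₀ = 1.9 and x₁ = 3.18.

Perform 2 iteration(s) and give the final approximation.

f(x) = ln(x) - 1
x₀ = 1.9, x₁ = 3.18

Secant formula: x_{n+1} = x_n - f(x_n)(x_n - x_{n-1})/(f(x_n) - f(x_{n-1}))

Iteration 1:
  f(1.900000) = -0.358146
  f(3.180000) = 0.156881
  x_2 = 3.180000 - 0.156881×(3.180000 - 1.900000)/(0.156881 - (-0.358146))
       = 2.790102
Iteration 2:
  f(3.180000) = 0.156881
  f(2.790102) = 0.026078
  x_3 = 2.790102 - 0.026078×(2.790102 - 3.180000)/(0.026078 - 0.156881)
       = 2.712368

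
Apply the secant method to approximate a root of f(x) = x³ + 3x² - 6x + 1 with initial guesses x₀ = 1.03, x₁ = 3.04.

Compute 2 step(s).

f(x) = x³ + 3x² - 6x + 1
x₀ = 1.03, x₁ = 3.04

Secant formula: x_{n+1} = x_n - f(x_n)(x_n - x_{n-1})/(f(x_n) - f(x_{n-1}))

Iteration 1:
  f(1.030000) = -0.904573
  f(3.040000) = 38.579264
  x_2 = 3.040000 - 38.579264×(3.040000 - 1.030000)/(38.579264 - (-0.904573))
       = 1.076049
Iteration 2:
  f(3.040000) = 38.579264
  f(1.076049) = -0.736712
  x_3 = 1.076049 - (-0.736712)×(1.076049 - 3.040000)/(-0.736712 - 38.579264)
       = 1.112850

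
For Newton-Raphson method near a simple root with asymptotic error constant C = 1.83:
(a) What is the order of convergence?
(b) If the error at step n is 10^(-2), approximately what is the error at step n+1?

(a) Newton-Raphson has quadratic (order 2) convergence near simple roots.
    This means |e_{n+1}| ≈ C|e_n|².

(b) With |e_n| = 10^(-2) and C = 1.83:
    |e_{n+1}| ≈ 1.83 × (10^(-2))² = 1.83 × 10^(-4)

(a) 2 (quadratic); (b) |e_{n+1}| ≈ 1.830e-04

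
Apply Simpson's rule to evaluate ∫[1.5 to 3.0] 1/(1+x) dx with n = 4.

f(x) = 1/(1+x)
a = 1.5, b = 3.0, n = 4
h = (b - a)/n = 0.375000

Simpson's rule: (h/3)[f(x₀) + 4f(x₁) + 2f(x₂) + ... + f(xₙ)]

x_0 = 1.5000, f(x_0) = 0.400000, coefficient = 1
x_1 = 1.8750, f(x_1) = 0.347826, coefficient = 4
x_2 = 2.2500, f(x_2) = 0.307692, coefficient = 2
x_3 = 2.6250, f(x_3) = 0.275862, coefficient = 4
x_4 = 3.0000, f(x_4) = 0.250000, coefficient = 1

I ≈ (0.375000/3) × 3.760137 = 0.470017
Exact value: 0.470004
Error: 0.000014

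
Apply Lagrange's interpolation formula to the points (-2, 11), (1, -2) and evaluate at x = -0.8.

Lagrange interpolation formula:
P(x) = Σ yᵢ × Lᵢ(x)
where Lᵢ(x) = Π_{j≠i} (x - xⱼ)/(xᵢ - xⱼ)

L_0(-0.8) = (-0.8 - 1)/(-2 - 1) = 0.600000
L_1(-0.8) = (-0.8 - (-2))/(1 - (-2)) = 0.400000

P(-0.8) = 11×L_0(-0.8) + (-2)×L_1(-0.8)
P(-0.8) = 5.800000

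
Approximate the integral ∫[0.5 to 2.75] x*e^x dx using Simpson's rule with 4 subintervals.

f(x) = x*e^x
a = 0.5, b = 2.75, n = 4
h = (b - a)/n = 0.562500

Simpson's rule: (h/3)[f(x₀) + 4f(x₁) + 2f(x₂) + ... + f(xₙ)]

x_0 = 0.5000, f(x_0) = 0.824361, coefficient = 1
x_1 = 1.0625, f(x_1) = 3.074446, coefficient = 4
x_2 = 1.6250, f(x_2) = 8.252431, coefficient = 2
x_3 = 2.1875, f(x_3) = 19.496975, coefficient = 4
x_4 = 2.7500, f(x_4) = 43.017238, coefficient = 1

I ≈ (0.562500/3) × 150.632144 = 28.243527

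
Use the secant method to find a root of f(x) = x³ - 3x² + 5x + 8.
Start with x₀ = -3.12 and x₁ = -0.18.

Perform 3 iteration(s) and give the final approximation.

f(x) = x³ - 3x² + 5x + 8
x₀ = -3.12, x₁ = -0.18

Secant formula: x_{n+1} = x_n - f(x_n)(x_n - x_{n-1})/(f(x_n) - f(x_{n-1}))

Iteration 1:
  f(-3.120000) = -67.174528
  f(-0.180000) = 6.996968
  x_2 = -0.180000 - 6.996968×(-0.180000 - (-3.120000))/(6.996968 - (-67.174528))
       = -0.457345
Iteration 2:
  f(-0.180000) = 6.996968
  f(-0.457345) = 4.990122
  x_3 = -0.457345 - 4.990122×(-0.457345 - (-0.180000))/(4.990122 - 6.996968)
       = -1.146977
Iteration 3:
  f(-0.457345) = 4.990122
  f(-1.146977) = -3.190464
  x_4 = -1.146977 - (-3.190464)×(-1.146977 - (-0.457345))/(-3.190464 - 4.990122)
       = -0.878017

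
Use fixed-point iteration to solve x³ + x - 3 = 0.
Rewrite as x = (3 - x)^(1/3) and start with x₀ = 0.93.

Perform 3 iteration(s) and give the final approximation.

Equation: x³ + x - 3 = 0
Fixed-point form: x = (3 - x)^(1/3)
x₀ = 0.93

x_1 = g(0.930000) = 1.274452
x_2 = g(1.274452) = 1.199432
x_3 = g(1.199432) = 1.216568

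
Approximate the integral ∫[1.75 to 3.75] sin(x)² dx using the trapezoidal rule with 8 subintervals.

f(x) = sin(x)²
a = 1.75, b = 3.75, n = 8
h = (b - a)/n = 0.250000

Trapezoidal rule: (h/2)[f(x₀) + 2f(x₁) + 2f(x₂) + ... + f(xₙ)]

x_0 = 1.7500, f(x_0) = 0.968228, coefficient = 1
x_1 = 2.0000, f(x_1) = 0.826822, coefficient = 2
x_2 = 2.2500, f(x_2) = 0.605398, coefficient = 2
x_3 = 2.5000, f(x_3) = 0.358169, coefficient = 2
x_4 = 2.7500, f(x_4) = 0.145665, coefficient = 2
x_5 = 3.0000, f(x_5) = 0.019915, coefficient = 2
x_6 = 3.2500, f(x_6) = 0.011706, coefficient = 2
x_7 = 3.5000, f(x_7) = 0.123049, coefficient = 2
x_8 = 3.7500, f(x_8) = 0.326682, coefficient = 1

I ≈ (0.250000/2) × 5.476358 = 0.684545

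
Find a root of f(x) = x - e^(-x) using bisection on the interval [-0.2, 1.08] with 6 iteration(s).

f(x) = x - e^(-x)
Initial interval: [-0.2, 1.08]

Iteration 1:
  c_1 = (-0.200000 + 1.080000)/2 = 0.440000
  f(c_1) = f(0.440000) = -0.204036
  f(a) × f(c) ≥ 0, new interval: [0.440000, 1.080000]
Iteration 2:
  c_2 = (0.440000 + 1.080000)/2 = 0.760000
  f(c_2) = f(0.760000) = 0.292334
  f(a) × f(c) < 0, new interval: [0.440000, 0.760000]
Iteration 3:
  c_3 = (0.440000 + 0.760000)/2 = 0.600000
  f(c_3) = f(0.600000) = 0.051188
  f(a) × f(c) < 0, new interval: [0.440000, 0.600000]
Iteration 4:
  c_4 = (0.440000 + 0.600000)/2 = 0.520000
  f(c_4) = f(0.520000) = -0.074521
  f(a) × f(c) ≥ 0, new interval: [0.520000, 0.600000]
Iteration 5:
  c_5 = (0.520000 + 0.600000)/2 = 0.560000
  f(c_5) = f(0.560000) = -0.011209
  f(a) × f(c) ≥ 0, new interval: [0.560000, 0.600000]
Iteration 6:
  c_6 = (0.560000 + 0.600000)/2 = 0.580000
  f(c_6) = f(0.580000) = 0.020102
  f(a) × f(c) < 0, new interval: [0.560000, 0.580000]

After 6 iteration(s), the approximation is c_6 = 0.580000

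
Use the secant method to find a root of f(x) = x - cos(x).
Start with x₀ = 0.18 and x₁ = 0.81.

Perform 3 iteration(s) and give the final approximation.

f(x) = x - cos(x)
x₀ = 0.18, x₁ = 0.81

Secant formula: x_{n+1} = x_n - f(x_n)(x_n - x_{n-1})/(f(x_n) - f(x_{n-1}))

Iteration 1:
  f(0.180000) = -0.803844
  f(0.810000) = 0.120502
  x_2 = 0.810000 - 0.120502×(0.810000 - 0.180000)/(0.120502 - (-0.803844))
       = 0.727871
Iteration 2:
  f(0.810000) = 0.120502
  f(0.727871) = -0.018722
  x_3 = 0.727871 - (-0.018722)×(0.727871 - 0.810000)/(-0.018722 - 0.120502)
       = 0.738915
Iteration 3:
  f(0.727871) = -0.018722
  f(0.738915) = -0.000285
  x_4 = 0.738915 - (-0.000285)×(0.738915 - 0.727871)/(-0.000285 - (-0.018722))
       = 0.739086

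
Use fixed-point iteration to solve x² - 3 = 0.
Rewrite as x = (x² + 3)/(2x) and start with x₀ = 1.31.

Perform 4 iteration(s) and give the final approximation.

Equation: x² - 3 = 0
Fixed-point form: x = (x² + 3)/(2x)
x₀ = 1.31

x_1 = g(1.310000) = 1.800038
x_2 = g(1.800038) = 1.733335
x_3 = g(1.733335) = 1.732051
x_4 = g(1.732051) = 1.732051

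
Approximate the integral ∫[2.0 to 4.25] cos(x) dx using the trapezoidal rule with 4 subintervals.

f(x) = cos(x)
a = 2.0, b = 4.25, n = 4
h = (b - a)/n = 0.562500

Trapezoidal rule: (h/2)[f(x₀) + 2f(x₁) + 2f(x₂) + ... + f(xₙ)]

x_0 = 2.0000, f(x_0) = -0.416147, coefficient = 1
x_1 = 2.5625, f(x_1) = -0.836960, coefficient = 2
x_2 = 3.1250, f(x_2) = -0.999862, coefficient = 2
x_3 = 3.6875, f(x_3) = -0.854657, coefficient = 2
x_4 = 4.2500, f(x_4) = -0.446087, coefficient = 1

I ≈ (0.562500/2) × -6.245191 = -1.756460
Exact value: -1.804287
Error: 0.047827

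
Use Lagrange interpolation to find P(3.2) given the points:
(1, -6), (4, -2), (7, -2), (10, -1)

Lagrange interpolation formula:
P(x) = Σ yᵢ × Lᵢ(x)
where Lᵢ(x) = Π_{j≠i} (x - xⱼ)/(xᵢ - xⱼ)

L_0(3.2) = (3.2 - 4)/(1 - 4) × (3.2 - 7)/(1 - 7) × (3.2 - 10)/(1 - 10) = 0.127605
L_1(3.2) = (3.2 - 1)/(4 - 1) × (3.2 - 7)/(4 - 7) × (3.2 - 10)/(4 - 10) = 1.052741
L_2(3.2) = (3.2 - 1)/(7 - 1) × (3.2 - 4)/(7 - 4) × (3.2 - 10)/(7 - 10) = -0.221630
L_3(3.2) = (3.2 - 1)/(10 - 1) × (3.2 - 4)/(10 - 4) × (3.2 - 7)/(10 - 7) = 0.041284

P(3.2) = (-6)×L_0(3.2) + (-2)×L_1(3.2) + (-2)×L_2(3.2) + (-1)×L_3(3.2)
P(3.2) = -2.469136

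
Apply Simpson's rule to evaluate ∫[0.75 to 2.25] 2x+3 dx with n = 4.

f(x) = 2x+3
a = 0.75, b = 2.25, n = 4
h = (b - a)/n = 0.375000

Simpson's rule: (h/3)[f(x₀) + 4f(x₁) + 2f(x₂) + ... + f(xₙ)]

x_0 = 0.7500, f(x_0) = 4.500000, coefficient = 1
x_1 = 1.1250, f(x_1) = 5.250000, coefficient = 4
x_2 = 1.5000, f(x_2) = 6.000000, coefficient = 2
x_3 = 1.8750, f(x_3) = 6.750000, coefficient = 4
x_4 = 2.2500, f(x_4) = 7.500000, coefficient = 1

I ≈ (0.375000/3) × 72.000000 = 9.000000
Exact value: 9.000000
Error: 0.000000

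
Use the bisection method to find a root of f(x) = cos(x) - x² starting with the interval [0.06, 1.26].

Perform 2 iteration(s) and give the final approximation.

f(x) = cos(x) - x²
Initial interval: [0.06, 1.26]

Iteration 1:
  c_1 = (0.060000 + 1.260000)/2 = 0.660000
  f(c_1) = f(0.660000) = 0.354392
  f(a) × f(c) ≥ 0, new interval: [0.660000, 1.260000]
Iteration 2:
  c_2 = (0.660000 + 1.260000)/2 = 0.960000
  f(c_2) = f(0.960000) = -0.348080
  f(a) × f(c) < 0, new interval: [0.660000, 0.960000]

After 2 iteration(s), the approximation is c_2 = 0.960000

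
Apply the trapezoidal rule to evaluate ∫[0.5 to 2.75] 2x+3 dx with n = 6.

f(x) = 2x+3
a = 0.5, b = 2.75, n = 6
h = (b - a)/n = 0.375000

Trapezoidal rule: (h/2)[f(x₀) + 2f(x₁) + 2f(x₂) + ... + f(xₙ)]

x_0 = 0.5000, f(x_0) = 4.000000, coefficient = 1
x_1 = 0.8750, f(x_1) = 4.750000, coefficient = 2
x_2 = 1.2500, f(x_2) = 5.500000, coefficient = 2
x_3 = 1.6250, f(x_3) = 6.250000, coefficient = 2
x_4 = 2.0000, f(x_4) = 7.000000, coefficient = 2
x_5 = 2.3750, f(x_5) = 7.750000, coefficient = 2
x_6 = 2.7500, f(x_6) = 8.500000, coefficient = 1

I ≈ (0.375000/2) × 75.000000 = 14.062500
Exact value: 14.062500
Error: 0.000000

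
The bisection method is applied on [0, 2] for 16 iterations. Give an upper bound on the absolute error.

Bisection error bound: |error| ≤ (b-a)/2^n
|error| ≤ (2 - 0)/2^16 = 2/2^16
|error| ≤ 0.0000305176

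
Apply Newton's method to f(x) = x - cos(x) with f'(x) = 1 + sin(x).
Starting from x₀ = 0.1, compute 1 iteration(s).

f(x) = x - cos(x)
f'(x) = 1 + sin(x)
x₀ = 0.1

Newton-Raphson formula: x_{n+1} = x_n - f(x_n)/f'(x_n)

Iteration 1:
  f(0.100000) = -0.895004
  f'(0.100000) = 1.099833
  x_1 = 0.100000 - (-0.895004)/1.099833 = 0.913763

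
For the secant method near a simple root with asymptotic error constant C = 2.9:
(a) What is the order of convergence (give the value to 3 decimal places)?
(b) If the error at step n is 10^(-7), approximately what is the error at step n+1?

(a) Secant method has superlinear convergence with order φ = (1+√5)/2 ≈ 1.618.
    This means |e_{n+1}| ≈ C|e_n|^1.618.

(b) With |e_n| = 10^(-7) and C = 2.9:
    |e_{n+1}| ≈ 2.9 × (10^(-7))^1.618 = 2.9 × 10^(-11.33)

(a) ≈ 1.618 (golden ratio); (b) |e_{n+1}| ≈ 1.368e-11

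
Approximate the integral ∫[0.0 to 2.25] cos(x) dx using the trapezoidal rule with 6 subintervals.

f(x) = cos(x)
a = 0.0, b = 2.25, n = 6
h = (b - a)/n = 0.375000

Trapezoidal rule: (h/2)[f(x₀) + 2f(x₁) + 2f(x₂) + ... + f(xₙ)]

x_0 = 0.0000, f(x_0) = 1.000000, coefficient = 1
x_1 = 0.3750, f(x_1) = 0.930508, coefficient = 2
x_2 = 0.7500, f(x_2) = 0.731689, coefficient = 2
x_3 = 1.1250, f(x_3) = 0.431177, coefficient = 2
x_4 = 1.5000, f(x_4) = 0.070737, coefficient = 2
x_5 = 1.8750, f(x_5) = -0.299534, coefficient = 2
x_6 = 2.2500, f(x_6) = -0.628174, coefficient = 1

I ≈ (0.375000/2) × 4.100980 = 0.768934
Exact value: 0.778073
Error: 0.009139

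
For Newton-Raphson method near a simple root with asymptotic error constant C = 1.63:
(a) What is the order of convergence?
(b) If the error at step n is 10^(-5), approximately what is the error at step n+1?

(a) Newton-Raphson has quadratic (order 2) convergence near simple roots.
    This means |e_{n+1}| ≈ C|e_n|².

(b) With |e_n| = 10^(-5) and C = 1.63:
    |e_{n+1}| ≈ 1.63 × (10^(-5))² = 1.63 × 10^(-10)

(a) 2 (quadratic); (b) |e_{n+1}| ≈ 1.630e-10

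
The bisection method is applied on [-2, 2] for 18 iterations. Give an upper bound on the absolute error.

Bisection error bound: |error| ≤ (b-a)/2^n
|error| ≤ (2 - (-2))/2^18 = 4/2^18
|error| ≤ 0.0000152588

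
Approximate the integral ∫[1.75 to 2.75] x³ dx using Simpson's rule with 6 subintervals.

f(x) = x³
a = 1.75, b = 2.75, n = 6
h = (b - a)/n = 0.166667

Simpson's rule: (h/3)[f(x₀) + 4f(x₁) + 2f(x₂) + ... + f(xₙ)]

x_0 = 1.7500, f(x_0) = 5.359375, coefficient = 1
x_1 = 1.9167, f(x_1) = 7.041088, coefficient = 4
x_2 = 2.0833, f(x_2) = 9.042245, coefficient = 2
x_3 = 2.2500, f(x_3) = 11.390625, coefficient = 4
x_4 = 2.4167, f(x_4) = 14.114005, coefficient = 2
x_5 = 2.5833, f(x_5) = 17.240162, coefficient = 4
x_6 = 2.7500, f(x_6) = 20.796875, coefficient = 1

I ≈ (0.166667/3) × 215.156250 = 11.953125
Exact value: 11.953125
Error: 0.000000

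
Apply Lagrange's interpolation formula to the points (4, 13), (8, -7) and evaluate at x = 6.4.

Lagrange interpolation formula:
P(x) = Σ yᵢ × Lᵢ(x)
where Lᵢ(x) = Π_{j≠i} (x - xⱼ)/(xᵢ - xⱼ)

L_0(6.4) = (6.4 - 8)/(4 - 8) = 0.400000
L_1(6.4) = (6.4 - 4)/(8 - 4) = 0.600000

P(6.4) = 13×L_0(6.4) + (-7)×L_1(6.4)
P(6.4) = 1.000000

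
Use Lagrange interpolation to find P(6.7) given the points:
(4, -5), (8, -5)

Lagrange interpolation formula:
P(x) = Σ yᵢ × Lᵢ(x)
where Lᵢ(x) = Π_{j≠i} (x - xⱼ)/(xᵢ - xⱼ)

L_0(6.7) = (6.7 - 8)/(4 - 8) = 0.325000
L_1(6.7) = (6.7 - 4)/(8 - 4) = 0.675000

P(6.7) = (-5)×L_0(6.7) + (-5)×L_1(6.7)
P(6.7) = -5.000000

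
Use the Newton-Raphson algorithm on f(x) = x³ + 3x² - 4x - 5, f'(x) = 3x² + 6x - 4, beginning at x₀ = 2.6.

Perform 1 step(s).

f(x) = x³ + 3x² - 4x - 5
f'(x) = 3x² + 6x - 4
x₀ = 2.6

Newton-Raphson formula: x_{n+1} = x_n - f(x_n)/f'(x_n)

Iteration 1:
  f(2.600000) = 22.456000
  f'(2.600000) = 31.880000
  x_1 = 2.600000 - 22.456000/31.880000 = 1.895609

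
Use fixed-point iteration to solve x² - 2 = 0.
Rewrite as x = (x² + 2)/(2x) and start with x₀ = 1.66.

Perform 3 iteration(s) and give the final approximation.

Equation: x² - 2 = 0
Fixed-point form: x = (x² + 2)/(2x)
x₀ = 1.66

x_1 = g(1.660000) = 1.432410
x_2 = g(1.432410) = 1.414329
x_3 = g(1.414329) = 1.414214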